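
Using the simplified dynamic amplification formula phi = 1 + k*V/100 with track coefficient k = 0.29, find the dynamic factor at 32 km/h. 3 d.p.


phi = 1 + k * V / 100
phi = 1 + 0.29 * 32 / 100
phi = 1 + 0.0928
phi = 1.093

1.093


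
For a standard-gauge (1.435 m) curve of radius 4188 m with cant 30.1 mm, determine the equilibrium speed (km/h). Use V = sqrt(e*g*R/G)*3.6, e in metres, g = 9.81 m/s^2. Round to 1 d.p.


Convert cant: e = 30.1 mm = 0.0301 m
V_ms = sqrt(0.0301 * 9.81 * 4188 / 1.435)
V_ms = sqrt(861.767824) = 29.3559 m/s
V = 29.3559 * 3.6 = 105.7 km/h

105.7


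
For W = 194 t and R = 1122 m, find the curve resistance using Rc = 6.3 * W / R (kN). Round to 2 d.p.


Rc = 6.3 * W / R
Rc = 6.3 * 194 / 1122
Rc = 1222.2 / 1122
Rc = 1.09 kN

1.09


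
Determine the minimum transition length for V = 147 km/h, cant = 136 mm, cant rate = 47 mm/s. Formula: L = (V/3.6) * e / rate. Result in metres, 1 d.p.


Convert speed: V = 147 / 3.6 = 40.8333 m/s
L = 40.8333 * 136 / 47
L = 5553.3333 / 47
L = 118.2 m

118.2


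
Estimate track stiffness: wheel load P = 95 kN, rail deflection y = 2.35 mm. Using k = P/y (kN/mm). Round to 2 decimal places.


Track stiffness k = P / y
k = 95 / 2.35
k = 40.43 kN/mm

40.43


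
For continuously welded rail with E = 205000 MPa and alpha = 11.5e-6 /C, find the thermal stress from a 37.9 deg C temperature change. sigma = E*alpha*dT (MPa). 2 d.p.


sigma = E * alpha * dT
sigma = 205000 * 11.5e-6 * 37.9
sigma = 2.3575 * 37.9
sigma = 89.35 MPa

89.35


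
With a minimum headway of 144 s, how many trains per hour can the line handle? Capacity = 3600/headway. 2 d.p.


Capacity = 3600 / headway
Capacity = 3600 / 144
Capacity = 25.00 trains/hour

25.00


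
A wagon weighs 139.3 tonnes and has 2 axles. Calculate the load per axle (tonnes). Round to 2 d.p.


Load per axle = total weight / number of axles
Load = 139.3 / 2
Load = 69.65 tonnes

69.65


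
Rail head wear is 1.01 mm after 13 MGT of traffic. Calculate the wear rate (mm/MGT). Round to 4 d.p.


Wear rate = total wear / cumulative tonnage
Rate = 1.01 / 13
Rate = 0.0777 mm/MGT

0.0777


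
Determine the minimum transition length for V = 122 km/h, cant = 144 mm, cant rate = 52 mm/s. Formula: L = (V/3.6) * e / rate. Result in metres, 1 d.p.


Convert speed: V = 122 / 3.6 = 33.8889 m/s
L = 33.8889 * 144 / 52
L = 4880.0 / 52
L = 93.8 m

93.8


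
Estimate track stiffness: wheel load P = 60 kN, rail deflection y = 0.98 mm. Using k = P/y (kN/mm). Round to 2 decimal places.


Track stiffness k = P / y
k = 60 / 0.98
k = 61.22 kN/mm

61.22


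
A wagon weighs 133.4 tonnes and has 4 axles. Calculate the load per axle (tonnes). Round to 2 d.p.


Load per axle = total weight / number of axles
Load = 133.4 / 4
Load = 33.35 tonnes

33.35


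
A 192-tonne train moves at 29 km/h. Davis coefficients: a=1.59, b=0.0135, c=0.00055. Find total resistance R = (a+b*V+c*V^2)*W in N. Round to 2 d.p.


b*V = 0.0135 * 29 = 0.3915
c*V^2 = 0.00055 * 841 = 0.46255
R_per_t = 1.59 + 0.3915 + 0.46255 = 2.44405 N/t
R_total = 2.44405 * 192 = 469.26 N

469.26


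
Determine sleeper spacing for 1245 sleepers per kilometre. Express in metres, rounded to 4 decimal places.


Spacing = 1000 m / number of sleepers
Spacing = 1000 / 1245
Spacing = 0.8032 m

0.8032


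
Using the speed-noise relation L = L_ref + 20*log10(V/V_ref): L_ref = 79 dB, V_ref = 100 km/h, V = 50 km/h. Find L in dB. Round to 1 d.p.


V/V_ref = 50 / 100 = 0.5
log10(0.5) = -0.30103
20 * -0.30103 = -6.0206
L = 79 + -6.0206 = 73.0 dB

73.0


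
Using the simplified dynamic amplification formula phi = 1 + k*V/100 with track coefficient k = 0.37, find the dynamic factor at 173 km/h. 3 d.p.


phi = 1 + k * V / 100
phi = 1 + 0.37 * 173 / 100
phi = 1 + 0.6401
phi = 1.640

1.640


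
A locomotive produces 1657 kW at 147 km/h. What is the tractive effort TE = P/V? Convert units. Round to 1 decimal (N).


Convert: P = 1657 kW = 1657000 W
V = 147 / 3.6 = 40.8333 m/s
TE = 1657000 / 40.8333
TE = 40579.6 N

40579.6


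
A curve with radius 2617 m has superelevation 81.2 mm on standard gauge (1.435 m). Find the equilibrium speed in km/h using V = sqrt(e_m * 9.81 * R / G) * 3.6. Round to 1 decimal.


Convert cant: e = 81.2 mm = 0.0812 m
V_ms = sqrt(0.0812 * 9.81 * 2617 / 1.435)
V_ms = sqrt(1452.703083) = 38.1143 m/s
V = 38.1143 * 3.6 = 137.2 km/h

137.2


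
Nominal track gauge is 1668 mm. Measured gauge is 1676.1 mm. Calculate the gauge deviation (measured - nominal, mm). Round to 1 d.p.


Deviation = measured - nominal
Deviation = 1676.1 - 1668
Deviation = 8.1 mm

8.1


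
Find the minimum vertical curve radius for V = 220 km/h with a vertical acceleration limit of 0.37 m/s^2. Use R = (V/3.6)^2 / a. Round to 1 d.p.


Convert speed: V = 220 / 3.6 = 61.1111 m/s
V^2 = 3734.5679 m^2/s^2
R_v = 3734.5679 / 0.37
R_v = 10093.4 m

10093.4


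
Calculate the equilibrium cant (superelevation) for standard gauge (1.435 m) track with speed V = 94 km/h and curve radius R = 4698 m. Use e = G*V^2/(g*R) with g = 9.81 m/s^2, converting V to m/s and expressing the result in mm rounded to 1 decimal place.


Convert speed: V = 94 / 3.6 = 26.1111 m/s
Apply formula: e = 1.435 * 26.1111^2 / (9.81 * 4698)
e = 1.435 * 681.7901 / 46087.38
e = 0.021229 m = 21.2 mm

21.2


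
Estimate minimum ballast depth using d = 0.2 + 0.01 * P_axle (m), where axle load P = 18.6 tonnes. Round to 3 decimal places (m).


d = 0.2 + 0.01 * 18.6
d = 0.2 + 0.186
d = 0.386 m

0.386


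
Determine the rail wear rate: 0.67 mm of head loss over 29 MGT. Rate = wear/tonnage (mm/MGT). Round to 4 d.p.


Wear rate = total wear / cumulative tonnage
Rate = 0.67 / 29
Rate = 0.0231 mm/MGT

0.0231


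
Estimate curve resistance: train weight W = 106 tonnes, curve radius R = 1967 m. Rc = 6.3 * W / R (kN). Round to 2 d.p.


Rc = 6.3 * W / R
Rc = 6.3 * 106 / 1967
Rc = 667.8 / 1967
Rc = 0.34 kN

0.34


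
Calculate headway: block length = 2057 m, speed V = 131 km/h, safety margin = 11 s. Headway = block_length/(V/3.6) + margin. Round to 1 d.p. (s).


V = 131 / 3.6 = 36.3889 m/s
Block traversal time = 2057 / 36.3889 = 56.5282 s
Headway = 56.5282 + 11
Headway = 67.5 s

67.5


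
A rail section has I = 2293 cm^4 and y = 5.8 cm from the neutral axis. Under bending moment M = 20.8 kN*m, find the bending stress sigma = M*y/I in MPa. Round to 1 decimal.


Convert units:
M = 20.8 kN*m = 20800000 N*mm
y = 5.8 cm = 58 mm
I = 2293 cm^4 = 22930000 mm^4
sigma = 20800000 * 58 / 22930000
sigma = 52.6 MPa

52.6


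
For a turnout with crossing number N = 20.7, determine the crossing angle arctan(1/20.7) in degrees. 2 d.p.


1/N = 1/20.7 = 0.048309
angle = arctan(0.048309) = 0.048272 rad
angle = 0.048272 * 180/pi = 2.77 degrees

2.77


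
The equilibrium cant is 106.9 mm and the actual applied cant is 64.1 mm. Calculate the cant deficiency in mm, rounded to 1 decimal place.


Cant deficiency = equilibrium cant - actual cant
CD = 106.9 - 64.1
CD = 42.8 mm

42.8


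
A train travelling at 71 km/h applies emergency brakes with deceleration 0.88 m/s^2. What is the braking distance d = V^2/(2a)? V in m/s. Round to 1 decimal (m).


Convert speed: V = 71 / 3.6 = 19.7222 m/s
V^2 = 388.966
d = 388.966 / (2 * 0.88)
d = 388.966 / 1.76
d = 221.0 m

221.0


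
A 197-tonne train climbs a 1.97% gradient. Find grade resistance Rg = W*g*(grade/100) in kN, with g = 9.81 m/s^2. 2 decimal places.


Rg = W * 9.81 * grade / 100
Rg = 197 * 9.81 * 1.97 / 100
Rg = 1932.57 * 0.0197
Rg = 38.07 kN

38.07


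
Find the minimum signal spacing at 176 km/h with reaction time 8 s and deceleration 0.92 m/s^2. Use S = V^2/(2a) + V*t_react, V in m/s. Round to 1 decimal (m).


V = 176 / 3.6 = 48.8889 m/s
Braking distance = 48.8889^2 / (2*0.92) = 1298.9801 m
Sighting distance = 48.8889 * 8 = 391.1111 m
S = 1298.9801 + 391.1111 = 1690.1 m

1690.1


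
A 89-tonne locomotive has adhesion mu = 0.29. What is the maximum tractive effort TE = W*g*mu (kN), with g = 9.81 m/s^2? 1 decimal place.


TE_max = W * g * mu
TE_max = 89 * 9.81 * 0.29
TE_max = 873.09 * 0.29
TE_max = 253.2 kN

253.2


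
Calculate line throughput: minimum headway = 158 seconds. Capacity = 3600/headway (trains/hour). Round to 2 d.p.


Capacity = 3600 / headway
Capacity = 3600 / 158
Capacity = 22.78 trains/hour

22.78


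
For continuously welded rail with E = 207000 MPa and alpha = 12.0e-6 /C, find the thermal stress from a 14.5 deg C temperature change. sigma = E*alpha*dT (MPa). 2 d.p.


sigma = E * alpha * dT
sigma = 207000 * 12.0e-6 * 14.5
sigma = 2.484 * 14.5
sigma = 36.02 MPa

36.02


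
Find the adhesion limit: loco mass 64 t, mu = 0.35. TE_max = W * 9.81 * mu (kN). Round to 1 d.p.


TE_max = W * g * mu
TE_max = 64 * 9.81 * 0.35
TE_max = 627.84 * 0.35
TE_max = 219.7 kN

219.7


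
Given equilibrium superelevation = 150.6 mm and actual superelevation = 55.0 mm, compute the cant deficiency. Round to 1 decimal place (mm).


Cant deficiency = equilibrium cant - actual cant
CD = 150.6 - 55.0
CD = 95.6 mm

95.6


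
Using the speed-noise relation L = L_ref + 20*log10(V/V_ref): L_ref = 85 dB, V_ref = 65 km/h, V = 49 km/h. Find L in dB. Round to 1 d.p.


V/V_ref = 49 / 65 = 0.753846
log10(0.753846) = -0.122717
20 * -0.122717 = -2.4543
L = 85 + -2.4543 = 82.5 dB

82.5


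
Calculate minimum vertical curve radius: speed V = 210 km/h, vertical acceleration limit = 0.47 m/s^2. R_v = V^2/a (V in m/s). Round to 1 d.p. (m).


Convert speed: V = 210 / 3.6 = 58.3333 m/s
V^2 = 3402.7778 m^2/s^2
R_v = 3402.7778 / 0.47
R_v = 7240.0 m

7240.0


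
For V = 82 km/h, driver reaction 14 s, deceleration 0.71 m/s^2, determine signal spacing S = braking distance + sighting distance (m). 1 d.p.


V = 82 / 3.6 = 22.7778 m/s
Braking distance = 22.7778^2 / (2*0.71) = 365.3712 m
Sighting distance = 22.7778 * 14 = 318.8889 m
S = 365.3712 + 318.8889 = 684.3 m

684.3


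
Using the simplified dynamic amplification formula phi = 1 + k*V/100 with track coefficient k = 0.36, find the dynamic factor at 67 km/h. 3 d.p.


phi = 1 + k * V / 100
phi = 1 + 0.36 * 67 / 100
phi = 1 + 0.2412
phi = 1.241

1.241


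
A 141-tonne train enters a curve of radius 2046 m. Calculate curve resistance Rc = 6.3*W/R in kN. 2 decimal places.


Rc = 6.3 * W / R
Rc = 6.3 * 141 / 2046
Rc = 888.3 / 2046
Rc = 0.43 kN

0.43


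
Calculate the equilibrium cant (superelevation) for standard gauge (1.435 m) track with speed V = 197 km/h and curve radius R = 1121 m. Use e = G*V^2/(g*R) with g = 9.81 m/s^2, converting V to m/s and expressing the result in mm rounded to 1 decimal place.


Convert speed: V = 197 / 3.6 = 54.7222 m/s
Apply formula: e = 1.435 * 54.7222^2 / (9.81 * 1121)
e = 1.435 * 2994.5216 / 10997.01
e = 0.390755 m = 390.8 mm

390.8


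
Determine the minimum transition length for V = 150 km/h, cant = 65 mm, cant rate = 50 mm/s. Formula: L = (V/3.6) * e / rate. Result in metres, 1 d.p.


Convert speed: V = 150 / 3.6 = 41.6667 m/s
L = 41.6667 * 65 / 50
L = 2708.3333 / 50
L = 54.2 m

54.2


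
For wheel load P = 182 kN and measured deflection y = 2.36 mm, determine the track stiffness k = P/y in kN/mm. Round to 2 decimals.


Track stiffness k = P / y
k = 182 / 2.36
k = 77.12 kN/mm

77.12


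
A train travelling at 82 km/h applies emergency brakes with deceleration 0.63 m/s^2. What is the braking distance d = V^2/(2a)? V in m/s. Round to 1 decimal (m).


Convert speed: V = 82 / 3.6 = 22.7778 m/s
V^2 = 518.8272
d = 518.8272 / (2 * 0.63)
d = 518.8272 / 1.26
d = 411.8 m

411.8


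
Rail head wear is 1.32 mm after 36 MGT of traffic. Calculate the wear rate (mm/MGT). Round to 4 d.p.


Wear rate = total wear / cumulative tonnage
Rate = 1.32 / 36
Rate = 0.0367 mm/MGT

0.0367


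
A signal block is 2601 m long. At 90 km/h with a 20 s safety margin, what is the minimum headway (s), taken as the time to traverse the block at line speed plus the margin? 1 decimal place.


V = 90 / 3.6 = 25.0 m/s
Block traversal time = 2601 / 25.0 = 104.04 s
Headway = 104.04 + 20
Headway = 124.0 s

124.0


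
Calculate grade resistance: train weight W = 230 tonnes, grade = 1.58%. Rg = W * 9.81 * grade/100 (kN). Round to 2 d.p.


Rg = W * 9.81 * grade / 100
Rg = 230 * 9.81 * 1.58 / 100
Rg = 2256.3 * 0.0158
Rg = 35.65 kN

35.65


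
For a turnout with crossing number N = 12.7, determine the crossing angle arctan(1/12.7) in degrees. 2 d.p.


1/N = 1/12.7 = 0.07874
angle = arctan(0.07874) = 0.078578 rad
angle = 0.078578 * 180/pi = 4.50 degrees

4.50


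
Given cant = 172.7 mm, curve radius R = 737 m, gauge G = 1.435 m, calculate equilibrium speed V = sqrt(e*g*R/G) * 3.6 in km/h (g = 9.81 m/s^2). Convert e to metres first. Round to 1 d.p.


Convert cant: e = 172.7 mm = 0.1727 m
V_ms = sqrt(0.1727 * 9.81 * 737 / 1.435)
V_ms = sqrt(870.115553) = 29.4977 m/s
V = 29.4977 * 3.6 = 106.2 km/h

106.2


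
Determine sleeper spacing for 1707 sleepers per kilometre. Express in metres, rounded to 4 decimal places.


Spacing = 1000 m / number of sleepers
Spacing = 1000 / 1707
Spacing = 0.5858 m

0.5858


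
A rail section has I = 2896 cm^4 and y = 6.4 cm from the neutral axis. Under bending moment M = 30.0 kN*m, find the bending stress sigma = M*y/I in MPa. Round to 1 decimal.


Convert units:
M = 30.0 kN*m = 30000000 N*mm
y = 6.4 cm = 64 mm
I = 2896 cm^4 = 28960000 mm^4
sigma = 30000000 * 64 / 28960000
sigma = 66.3 MPa

66.3


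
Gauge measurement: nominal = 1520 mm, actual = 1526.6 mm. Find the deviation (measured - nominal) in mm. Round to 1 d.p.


Deviation = measured - nominal
Deviation = 1526.6 - 1520
Deviation = 6.6 mm

6.6


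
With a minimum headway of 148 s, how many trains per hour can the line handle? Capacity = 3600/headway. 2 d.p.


Capacity = 3600 / headway
Capacity = 3600 / 148
Capacity = 24.32 trains/hour

24.32


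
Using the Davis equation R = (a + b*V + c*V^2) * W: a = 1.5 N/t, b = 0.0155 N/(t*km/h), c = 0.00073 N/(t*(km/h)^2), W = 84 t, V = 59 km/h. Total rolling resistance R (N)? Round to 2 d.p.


b*V = 0.0155 * 59 = 0.9145
c*V^2 = 0.00073 * 3481 = 2.54113
R_per_t = 1.5 + 0.9145 + 2.54113 = 4.95563 N/t
R_total = 4.95563 * 84 = 416.27 N

416.27


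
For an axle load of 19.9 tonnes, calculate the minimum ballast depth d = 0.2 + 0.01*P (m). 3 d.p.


d = 0.2 + 0.01 * 19.9
d = 0.2 + 0.199
d = 0.399 m

0.399


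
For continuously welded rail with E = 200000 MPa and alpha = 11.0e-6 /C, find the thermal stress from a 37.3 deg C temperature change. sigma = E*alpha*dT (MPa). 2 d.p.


sigma = E * alpha * dT
sigma = 200000 * 11.0e-6 * 37.3
sigma = 2.2 * 37.3
sigma = 82.06 MPa

82.06


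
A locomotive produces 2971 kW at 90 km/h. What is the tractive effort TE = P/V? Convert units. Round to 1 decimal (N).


Convert: P = 2971 kW = 2971000 W
V = 90 / 3.6 = 25.0 m/s
TE = 2971000 / 25.0
TE = 118840.0 N

118840.0


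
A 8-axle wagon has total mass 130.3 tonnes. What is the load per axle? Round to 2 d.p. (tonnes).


Load per axle = total weight / number of axles
Load = 130.3 / 8
Load = 16.29 tonnes

16.29


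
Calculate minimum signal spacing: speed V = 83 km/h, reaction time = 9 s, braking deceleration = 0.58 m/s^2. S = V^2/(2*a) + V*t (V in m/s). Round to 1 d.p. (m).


V = 83 / 3.6 = 23.0556 m/s
Braking distance = 23.0556^2 / (2*0.58) = 458.2402 m
Sighting distance = 23.0556 * 9 = 207.5 m
S = 458.2402 + 207.5 = 665.7 m

665.7


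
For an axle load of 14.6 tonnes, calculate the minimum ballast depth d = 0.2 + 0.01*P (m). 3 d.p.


d = 0.2 + 0.01 * 14.6
d = 0.2 + 0.146
d = 0.346 m

0.346


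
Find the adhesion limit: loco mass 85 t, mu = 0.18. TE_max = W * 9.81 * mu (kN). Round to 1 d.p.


TE_max = W * g * mu
TE_max = 85 * 9.81 * 0.18
TE_max = 833.85 * 0.18
TE_max = 150.1 kN

150.1


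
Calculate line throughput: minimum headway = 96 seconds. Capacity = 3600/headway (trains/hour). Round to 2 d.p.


Capacity = 3600 / headway
Capacity = 3600 / 96
Capacity = 37.50 trains/hour

37.50


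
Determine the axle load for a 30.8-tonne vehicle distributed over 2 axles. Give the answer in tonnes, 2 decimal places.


Load per axle = total weight / number of axles
Load = 30.8 / 2
Load = 15.40 tonnes

15.40


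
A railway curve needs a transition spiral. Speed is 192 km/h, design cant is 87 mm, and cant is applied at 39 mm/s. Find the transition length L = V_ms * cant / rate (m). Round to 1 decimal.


Convert speed: V = 192 / 3.6 = 53.3333 m/s
L = 53.3333 * 87 / 39
L = 4640.0 / 39
L = 119.0 m

119.0


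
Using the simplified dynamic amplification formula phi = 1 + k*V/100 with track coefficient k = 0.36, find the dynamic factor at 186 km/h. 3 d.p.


phi = 1 + k * V / 100
phi = 1 + 0.36 * 186 / 100
phi = 1 + 0.6696
phi = 1.670

1.670


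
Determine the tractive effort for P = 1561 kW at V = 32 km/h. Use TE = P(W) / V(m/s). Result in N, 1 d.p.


Convert: P = 1561 kW = 1561000 W
V = 32 / 3.6 = 8.8889 m/s
TE = 1561000 / 8.8889
TE = 175612.5 N

175612.5


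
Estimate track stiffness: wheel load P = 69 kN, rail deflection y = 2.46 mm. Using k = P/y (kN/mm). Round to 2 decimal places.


Track stiffness k = P / y
k = 69 / 2.46
k = 28.05 kN/mm

28.05


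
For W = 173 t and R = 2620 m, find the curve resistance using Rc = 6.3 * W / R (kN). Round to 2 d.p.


Rc = 6.3 * W / R
Rc = 6.3 * 173 / 2620
Rc = 1089.9 / 2620
Rc = 0.42 kN

0.42


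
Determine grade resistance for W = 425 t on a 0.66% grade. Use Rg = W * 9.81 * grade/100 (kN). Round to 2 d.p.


Rg = W * 9.81 * grade / 100
Rg = 425 * 9.81 * 0.66 / 100
Rg = 4169.25 * 0.0066
Rg = 27.52 kN

27.52


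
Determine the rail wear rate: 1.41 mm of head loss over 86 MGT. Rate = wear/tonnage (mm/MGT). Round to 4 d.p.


Wear rate = total wear / cumulative tonnage
Rate = 1.41 / 86
Rate = 0.0164 mm/MGT

0.0164


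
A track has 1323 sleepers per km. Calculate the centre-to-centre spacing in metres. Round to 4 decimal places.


Spacing = 1000 m / number of sleepers
Spacing = 1000 / 1323
Spacing = 0.7559 m

0.7559


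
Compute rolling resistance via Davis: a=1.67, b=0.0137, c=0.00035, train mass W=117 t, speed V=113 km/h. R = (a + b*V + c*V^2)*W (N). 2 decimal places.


b*V = 0.0137 * 113 = 1.5481
c*V^2 = 0.00035 * 12769 = 4.46915
R_per_t = 1.67 + 1.5481 + 4.46915 = 7.68725 N/t
R_total = 7.68725 * 117 = 899.41 N

899.41


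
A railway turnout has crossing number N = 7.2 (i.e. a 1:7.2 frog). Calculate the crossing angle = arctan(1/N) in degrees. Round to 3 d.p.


1/N = 1/7.2 = 0.138889
angle = arctan(0.138889) = 0.138006 rad
angle = 0.138006 * 180/pi = 7.907 degrees

7.907


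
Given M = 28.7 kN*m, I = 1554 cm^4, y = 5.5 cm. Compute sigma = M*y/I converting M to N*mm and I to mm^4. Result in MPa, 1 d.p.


Convert units:
M = 28.7 kN*m = 28700000 N*mm
y = 5.5 cm = 55 mm
I = 1554 cm^4 = 15540000 mm^4
sigma = 28700000 * 55 / 15540000
sigma = 101.6 MPa

101.6


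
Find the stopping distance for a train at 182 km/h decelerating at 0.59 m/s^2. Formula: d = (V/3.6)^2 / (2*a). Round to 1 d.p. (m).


Convert speed: V = 182 / 3.6 = 50.5556 m/s
V^2 = 2555.8642
d = 2555.8642 / (2 * 0.59)
d = 2555.8642 / 1.18
d = 2166.0 m

2166.0


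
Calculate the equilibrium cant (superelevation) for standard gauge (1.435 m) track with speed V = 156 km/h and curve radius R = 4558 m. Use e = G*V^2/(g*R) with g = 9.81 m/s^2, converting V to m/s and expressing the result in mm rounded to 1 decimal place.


Convert speed: V = 156 / 3.6 = 43.3333 m/s
Apply formula: e = 1.435 * 43.3333^2 / (9.81 * 4558)
e = 1.435 * 1877.7778 / 44713.98
e = 0.060263 m = 60.3 mm

60.3


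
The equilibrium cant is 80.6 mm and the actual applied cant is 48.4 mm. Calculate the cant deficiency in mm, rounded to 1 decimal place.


Cant deficiency = equilibrium cant - actual cant
CD = 80.6 - 48.4
CD = 32.2 mm

32.2


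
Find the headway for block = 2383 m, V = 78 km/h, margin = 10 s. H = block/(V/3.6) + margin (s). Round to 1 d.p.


V = 78 / 3.6 = 21.6667 m/s
Block traversal time = 2383 / 21.6667 = 109.9846 s
Headway = 109.9846 + 10
Headway = 120.0 s

120.0


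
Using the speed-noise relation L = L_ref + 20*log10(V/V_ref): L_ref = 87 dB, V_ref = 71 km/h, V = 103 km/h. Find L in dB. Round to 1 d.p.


V/V_ref = 103 / 71 = 1.450704
log10(1.450704) = 0.161579
20 * 0.161579 = 3.2316
L = 87 + 3.2316 = 90.2 dB

90.2


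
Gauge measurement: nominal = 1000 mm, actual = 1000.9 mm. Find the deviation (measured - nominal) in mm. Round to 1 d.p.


Deviation = measured - nominal
Deviation = 1000.9 - 1000
Deviation = 0.9 mm

0.9


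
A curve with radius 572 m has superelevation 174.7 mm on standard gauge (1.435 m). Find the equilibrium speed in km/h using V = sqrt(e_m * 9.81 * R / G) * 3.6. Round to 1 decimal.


Convert cant: e = 174.7 mm = 0.1747 m
V_ms = sqrt(0.1747 * 9.81 * 572 / 1.435)
V_ms = sqrt(683.134219) = 26.1368 m/s
V = 26.1368 * 3.6 = 94.1 km/h

94.1


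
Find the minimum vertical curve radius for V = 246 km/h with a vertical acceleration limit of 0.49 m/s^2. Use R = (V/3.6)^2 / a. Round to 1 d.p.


Convert speed: V = 246 / 3.6 = 68.3333 m/s
V^2 = 4669.4444 m^2/s^2
R_v = 4669.4444 / 0.49
R_v = 9529.5 m

9529.5


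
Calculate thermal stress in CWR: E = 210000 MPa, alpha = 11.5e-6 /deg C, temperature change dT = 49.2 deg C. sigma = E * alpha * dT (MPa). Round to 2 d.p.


sigma = E * alpha * dT
sigma = 210000 * 11.5e-6 * 49.2
sigma = 2.415 * 49.2
sigma = 118.82 MPa

118.82


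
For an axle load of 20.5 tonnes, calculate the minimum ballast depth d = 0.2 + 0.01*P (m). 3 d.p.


d = 0.2 + 0.01 * 20.5
d = 0.2 + 0.205
d = 0.405 m

0.405


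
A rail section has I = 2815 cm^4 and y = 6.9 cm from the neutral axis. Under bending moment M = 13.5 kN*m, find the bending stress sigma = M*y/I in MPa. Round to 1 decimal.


Convert units:
M = 13.5 kN*m = 13500000 N*mm
y = 6.9 cm = 69 mm
I = 2815 cm^4 = 28150000 mm^4
sigma = 13500000 * 69 / 28150000
sigma = 33.1 MPa

33.1


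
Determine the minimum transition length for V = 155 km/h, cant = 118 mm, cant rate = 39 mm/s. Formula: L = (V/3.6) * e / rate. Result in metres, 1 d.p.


Convert speed: V = 155 / 3.6 = 43.0556 m/s
L = 43.0556 * 118 / 39
L = 5080.5556 / 39
L = 130.3 m

130.3


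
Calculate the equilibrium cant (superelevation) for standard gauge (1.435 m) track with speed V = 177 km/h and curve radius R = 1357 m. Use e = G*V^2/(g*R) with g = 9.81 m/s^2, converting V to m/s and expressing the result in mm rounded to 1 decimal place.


Convert speed: V = 177 / 3.6 = 49.1667 m/s
Apply formula: e = 1.435 * 49.1667^2 / (9.81 * 1357)
e = 1.435 * 2417.3611 / 13312.17
e = 0.260582 m = 260.6 mm

260.6


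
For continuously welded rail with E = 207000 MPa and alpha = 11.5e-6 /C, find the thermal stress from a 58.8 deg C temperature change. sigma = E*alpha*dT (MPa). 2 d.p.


sigma = E * alpha * dT
sigma = 207000 * 11.5e-6 * 58.8
sigma = 2.3805 * 58.8
sigma = 139.97 MPa

139.97


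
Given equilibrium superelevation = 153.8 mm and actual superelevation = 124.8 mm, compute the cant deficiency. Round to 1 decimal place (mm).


Cant deficiency = equilibrium cant - actual cant
CD = 153.8 - 124.8
CD = 29.0 mm

29.0


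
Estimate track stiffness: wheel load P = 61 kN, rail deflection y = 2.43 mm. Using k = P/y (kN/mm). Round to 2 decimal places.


Track stiffness k = P / y
k = 61 / 2.43
k = 25.10 kN/mm

25.10


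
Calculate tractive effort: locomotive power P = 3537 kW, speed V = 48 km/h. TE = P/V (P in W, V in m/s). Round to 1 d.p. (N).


Convert: P = 3537 kW = 3537000 W
V = 48 / 3.6 = 13.3333 m/s
TE = 3537000 / 13.3333
TE = 265275.0 N

265275.0


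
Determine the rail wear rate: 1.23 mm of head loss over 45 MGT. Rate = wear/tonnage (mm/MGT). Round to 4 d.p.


Wear rate = total wear / cumulative tonnage
Rate = 1.23 / 45
Rate = 0.0273 mm/MGT

0.0273


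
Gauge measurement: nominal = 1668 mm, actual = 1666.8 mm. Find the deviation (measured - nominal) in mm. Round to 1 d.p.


Deviation = measured - nominal
Deviation = 1666.8 - 1668
Deviation = -1.2 mm

-1.2


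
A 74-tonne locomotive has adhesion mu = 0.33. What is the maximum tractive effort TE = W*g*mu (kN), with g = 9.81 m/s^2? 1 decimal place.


TE_max = W * g * mu
TE_max = 74 * 9.81 * 0.33
TE_max = 725.94 * 0.33
TE_max = 239.6 kN

239.6


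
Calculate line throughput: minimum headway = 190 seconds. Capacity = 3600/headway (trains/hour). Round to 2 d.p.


Capacity = 3600 / headway
Capacity = 3600 / 190
Capacity = 18.95 trains/hour

18.95


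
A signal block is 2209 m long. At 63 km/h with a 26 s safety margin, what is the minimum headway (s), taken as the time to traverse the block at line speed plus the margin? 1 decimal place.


V = 63 / 3.6 = 17.5 m/s
Block traversal time = 2209 / 17.5 = 126.2286 s
Headway = 126.2286 + 26
Headway = 152.2 s

152.2


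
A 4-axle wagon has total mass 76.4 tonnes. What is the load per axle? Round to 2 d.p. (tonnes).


Load per axle = total weight / number of axles
Load = 76.4 / 4
Load = 19.10 tonnes

19.10


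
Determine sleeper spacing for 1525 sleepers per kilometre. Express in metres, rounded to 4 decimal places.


Spacing = 1000 m / number of sleepers
Spacing = 1000 / 1525
Spacing = 0.6557 m

0.6557


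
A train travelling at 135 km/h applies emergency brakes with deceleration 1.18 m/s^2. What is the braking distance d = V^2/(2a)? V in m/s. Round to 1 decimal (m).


Convert speed: V = 135 / 3.6 = 37.5 m/s
V^2 = 1406.25
d = 1406.25 / (2 * 1.18)
d = 1406.25 / 2.36
d = 595.9 m

595.9


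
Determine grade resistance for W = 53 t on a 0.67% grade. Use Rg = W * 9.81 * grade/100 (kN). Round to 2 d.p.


Rg = W * 9.81 * grade / 100
Rg = 53 * 9.81 * 0.67 / 100
Rg = 519.93 * 0.0067
Rg = 3.48 kN

3.48


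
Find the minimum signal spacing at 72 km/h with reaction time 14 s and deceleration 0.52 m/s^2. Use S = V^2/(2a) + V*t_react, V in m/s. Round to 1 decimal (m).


V = 72 / 3.6 = 20.0 m/s
Braking distance = 20.0^2 / (2*0.52) = 384.6154 m
Sighting distance = 20.0 * 14 = 280.0 m
S = 384.6154 + 280.0 = 664.6 m

664.6


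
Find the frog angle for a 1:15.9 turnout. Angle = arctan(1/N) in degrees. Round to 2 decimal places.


1/N = 1/15.9 = 0.062893
angle = arctan(0.062893) = 0.06281 rad
angle = 0.06281 * 180/pi = 3.60 degrees

3.60


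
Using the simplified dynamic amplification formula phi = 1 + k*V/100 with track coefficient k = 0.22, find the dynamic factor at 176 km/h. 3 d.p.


phi = 1 + k * V / 100
phi = 1 + 0.22 * 176 / 100
phi = 1 + 0.3872
phi = 1.387

1.387


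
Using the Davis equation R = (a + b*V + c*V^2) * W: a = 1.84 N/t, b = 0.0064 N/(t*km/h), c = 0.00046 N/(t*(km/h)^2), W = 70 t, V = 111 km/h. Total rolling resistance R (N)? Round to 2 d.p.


b*V = 0.0064 * 111 = 0.7104
c*V^2 = 0.00046 * 12321 = 5.66766
R_per_t = 1.84 + 0.7104 + 5.66766 = 8.21806 N/t
R_total = 8.21806 * 70 = 575.26 N

575.26


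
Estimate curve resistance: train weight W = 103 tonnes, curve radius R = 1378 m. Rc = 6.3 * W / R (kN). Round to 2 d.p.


Rc = 6.3 * W / R
Rc = 6.3 * 103 / 1378
Rc = 648.9 / 1378
Rc = 0.47 kN

0.47


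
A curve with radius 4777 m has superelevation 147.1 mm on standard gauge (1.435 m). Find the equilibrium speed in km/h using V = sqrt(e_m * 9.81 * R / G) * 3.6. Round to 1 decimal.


Convert cant: e = 147.1 mm = 0.1471 m
V_ms = sqrt(0.1471 * 9.81 * 4777 / 1.435)
V_ms = sqrt(4803.801134) = 69.3095 m/s
V = 69.3095 * 3.6 = 249.5 km/h

249.5


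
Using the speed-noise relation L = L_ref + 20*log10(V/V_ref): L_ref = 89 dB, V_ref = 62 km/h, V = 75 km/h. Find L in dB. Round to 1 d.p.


V/V_ref = 75 / 62 = 1.209677
log10(1.209677) = 0.08267
20 * 0.08267 = 1.6534
L = 89 + 1.6534 = 90.7 dB

90.7


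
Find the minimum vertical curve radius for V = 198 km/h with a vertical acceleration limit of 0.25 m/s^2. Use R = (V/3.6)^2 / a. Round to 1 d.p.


Convert speed: V = 198 / 3.6 = 55.0 m/s
V^2 = 3025.0 m^2/s^2
R_v = 3025.0 / 0.25
R_v = 12100.0 m

12100.0


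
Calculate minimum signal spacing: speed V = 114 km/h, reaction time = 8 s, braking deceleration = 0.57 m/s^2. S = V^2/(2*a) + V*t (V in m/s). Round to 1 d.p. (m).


V = 114 / 3.6 = 31.6667 m/s
Braking distance = 31.6667^2 / (2*0.57) = 879.6296 m
Sighting distance = 31.6667 * 8 = 253.3333 m
S = 879.6296 + 253.3333 = 1133.0 m

1133.0


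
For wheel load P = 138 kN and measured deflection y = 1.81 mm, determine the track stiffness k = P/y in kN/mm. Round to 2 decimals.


Track stiffness k = P / y
k = 138 / 1.81
k = 76.24 kN/mm

76.24


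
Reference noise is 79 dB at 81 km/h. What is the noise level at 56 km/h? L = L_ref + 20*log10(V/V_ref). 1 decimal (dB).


V/V_ref = 56 / 81 = 0.691358
log10(0.691358) = -0.160297
20 * -0.160297 = -3.2059
L = 79 + -3.2059 = 75.8 dB

75.8


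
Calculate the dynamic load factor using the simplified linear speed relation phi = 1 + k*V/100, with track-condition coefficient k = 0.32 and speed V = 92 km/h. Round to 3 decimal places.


phi = 1 + k * V / 100
phi = 1 + 0.32 * 92 / 100
phi = 1 + 0.2944
phi = 1.294

1.294


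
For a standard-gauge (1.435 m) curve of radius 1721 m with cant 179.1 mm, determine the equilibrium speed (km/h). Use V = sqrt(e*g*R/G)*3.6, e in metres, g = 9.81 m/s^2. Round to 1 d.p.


Convert cant: e = 179.1 mm = 0.1791 m
V_ms = sqrt(0.1791 * 9.81 * 1721 / 1.435)
V_ms = sqrt(2107.14083) = 45.9036 m/s
V = 45.9036 * 3.6 = 165.3 km/h

165.3


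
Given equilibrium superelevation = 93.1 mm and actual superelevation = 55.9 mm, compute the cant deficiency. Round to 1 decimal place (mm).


Cant deficiency = equilibrium cant - actual cant
CD = 93.1 - 55.9
CD = 37.2 mm

37.2


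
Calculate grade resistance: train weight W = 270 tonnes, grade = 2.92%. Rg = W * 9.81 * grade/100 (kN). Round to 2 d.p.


Rg = W * 9.81 * grade / 100
Rg = 270 * 9.81 * 2.92 / 100
Rg = 2648.7 * 0.0292
Rg = 77.34 kN

77.34


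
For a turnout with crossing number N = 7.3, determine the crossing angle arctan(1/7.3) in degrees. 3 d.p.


1/N = 1/7.3 = 0.136986
angle = arctan(0.136986) = 0.136139 rad
angle = 0.136139 * 180/pi = 7.800 degrees

7.800


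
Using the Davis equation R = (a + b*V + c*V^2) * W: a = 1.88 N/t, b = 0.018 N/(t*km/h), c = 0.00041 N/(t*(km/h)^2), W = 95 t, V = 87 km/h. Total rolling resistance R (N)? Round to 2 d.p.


b*V = 0.018 * 87 = 1.566
c*V^2 = 0.00041 * 7569 = 3.10329
R_per_t = 1.88 + 1.566 + 3.10329 = 6.54929 N/t
R_total = 6.54929 * 95 = 622.18 N

622.18


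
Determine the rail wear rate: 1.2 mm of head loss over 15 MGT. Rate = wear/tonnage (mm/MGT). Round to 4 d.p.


Wear rate = total wear / cumulative tonnage
Rate = 1.2 / 15
Rate = 0.0800 mm/MGT

0.0800


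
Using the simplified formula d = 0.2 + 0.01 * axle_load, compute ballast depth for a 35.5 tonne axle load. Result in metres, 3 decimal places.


d = 0.2 + 0.01 * 35.5
d = 0.2 + 0.355
d = 0.555 m

0.555


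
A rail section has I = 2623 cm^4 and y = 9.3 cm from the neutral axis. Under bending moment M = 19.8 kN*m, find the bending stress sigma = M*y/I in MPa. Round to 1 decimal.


Convert units:
M = 19.8 kN*m = 19800000 N*mm
y = 9.3 cm = 93 mm
I = 2623 cm^4 = 26230000 mm^4
sigma = 19800000 * 93 / 26230000
sigma = 70.2 MPa

70.2


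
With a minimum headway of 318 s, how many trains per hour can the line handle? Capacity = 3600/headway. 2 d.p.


Capacity = 3600 / headway
Capacity = 3600 / 318
Capacity = 11.32 trains/hour

11.32


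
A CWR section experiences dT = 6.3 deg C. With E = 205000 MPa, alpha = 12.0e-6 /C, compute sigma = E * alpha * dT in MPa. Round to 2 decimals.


sigma = E * alpha * dT
sigma = 205000 * 12.0e-6 * 6.3
sigma = 2.46 * 6.3
sigma = 15.50 MPa

15.50


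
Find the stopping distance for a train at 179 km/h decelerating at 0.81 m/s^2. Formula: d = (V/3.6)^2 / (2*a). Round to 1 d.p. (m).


Convert speed: V = 179 / 3.6 = 49.7222 m/s
V^2 = 2472.2994
d = 2472.2994 / (2 * 0.81)
d = 2472.2994 / 1.62
d = 1526.1 m

1526.1


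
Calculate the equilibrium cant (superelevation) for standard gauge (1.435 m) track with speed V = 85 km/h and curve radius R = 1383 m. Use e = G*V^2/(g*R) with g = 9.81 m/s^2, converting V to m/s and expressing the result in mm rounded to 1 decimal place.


Convert speed: V = 85 / 3.6 = 23.6111 m/s
Apply formula: e = 1.435 * 23.6111^2 / (9.81 * 1383)
e = 1.435 * 557.4846 / 13567.23
e = 0.058965 m = 59.0 mm

59.0


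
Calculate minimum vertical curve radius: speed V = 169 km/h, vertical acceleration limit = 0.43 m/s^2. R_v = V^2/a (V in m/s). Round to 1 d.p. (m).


Convert speed: V = 169 / 3.6 = 46.9444 m/s
V^2 = 2203.7809 m^2/s^2
R_v = 2203.7809 / 0.43
R_v = 5125.1 m

5125.1


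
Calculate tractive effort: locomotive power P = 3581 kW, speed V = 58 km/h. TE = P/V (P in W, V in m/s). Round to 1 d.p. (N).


Convert: P = 3581 kW = 3581000 W
V = 58 / 3.6 = 16.1111 m/s
TE = 3581000 / 16.1111
TE = 222269.0 N

222269.0


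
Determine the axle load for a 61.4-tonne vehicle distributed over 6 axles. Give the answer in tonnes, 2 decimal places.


Load per axle = total weight / number of axles
Load = 61.4 / 6
Load = 10.23 tonnes

10.23


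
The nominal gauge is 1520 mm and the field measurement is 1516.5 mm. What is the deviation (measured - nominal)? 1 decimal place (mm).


Deviation = measured - nominal
Deviation = 1516.5 - 1520
Deviation = -3.5 mm

-3.5


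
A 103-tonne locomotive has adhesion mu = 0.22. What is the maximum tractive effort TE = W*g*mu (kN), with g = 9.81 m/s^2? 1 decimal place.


TE_max = W * g * mu
TE_max = 103 * 9.81 * 0.22
TE_max = 1010.43 * 0.22
TE_max = 222.3 kN

222.3


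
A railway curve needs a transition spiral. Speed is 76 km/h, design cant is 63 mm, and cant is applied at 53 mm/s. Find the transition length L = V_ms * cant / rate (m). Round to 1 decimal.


Convert speed: V = 76 / 3.6 = 21.1111 m/s
L = 21.1111 * 63 / 53
L = 1330.0 / 53
L = 25.1 m

25.1


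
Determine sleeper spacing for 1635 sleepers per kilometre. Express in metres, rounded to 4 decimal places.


Spacing = 1000 m / number of sleepers
Spacing = 1000 / 1635
Spacing = 0.6116 m

0.6116


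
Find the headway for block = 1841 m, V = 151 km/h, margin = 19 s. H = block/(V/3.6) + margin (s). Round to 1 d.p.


V = 151 / 3.6 = 41.9444 m/s
Block traversal time = 1841 / 41.9444 = 43.8914 s
Headway = 43.8914 + 19
Headway = 62.9 s

62.9


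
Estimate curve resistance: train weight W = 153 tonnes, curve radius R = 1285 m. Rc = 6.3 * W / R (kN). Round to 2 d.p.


Rc = 6.3 * W / R
Rc = 6.3 * 153 / 1285
Rc = 963.9 / 1285
Rc = 0.75 kN

0.75


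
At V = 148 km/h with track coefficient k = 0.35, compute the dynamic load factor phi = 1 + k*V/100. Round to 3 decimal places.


phi = 1 + k * V / 100
phi = 1 + 0.35 * 148 / 100
phi = 1 + 0.518
phi = 1.518

1.518


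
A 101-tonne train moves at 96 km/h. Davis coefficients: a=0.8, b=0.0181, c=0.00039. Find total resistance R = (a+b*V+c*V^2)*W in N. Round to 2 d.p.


b*V = 0.0181 * 96 = 1.7376
c*V^2 = 0.00039 * 9216 = 3.59424
R_per_t = 0.8 + 1.7376 + 3.59424 = 6.13184 N/t
R_total = 6.13184 * 101 = 619.32 N

619.32


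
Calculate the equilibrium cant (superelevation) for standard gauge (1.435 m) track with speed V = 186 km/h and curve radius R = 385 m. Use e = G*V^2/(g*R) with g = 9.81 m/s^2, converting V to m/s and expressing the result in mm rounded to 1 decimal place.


Convert speed: V = 186 / 3.6 = 51.6667 m/s
Apply formula: e = 1.435 * 51.6667^2 / (9.81 * 385)
e = 1.435 * 2669.4444 / 3776.85
e = 1.014245 m = 1014.2 mm

1014.2


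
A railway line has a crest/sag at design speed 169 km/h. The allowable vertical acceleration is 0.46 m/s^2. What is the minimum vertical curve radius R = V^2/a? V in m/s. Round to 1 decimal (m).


Convert speed: V = 169 / 3.6 = 46.9444 m/s
V^2 = 2203.7809 m^2/s^2
R_v = 2203.7809 / 0.46
R_v = 4790.8 m

4790.8


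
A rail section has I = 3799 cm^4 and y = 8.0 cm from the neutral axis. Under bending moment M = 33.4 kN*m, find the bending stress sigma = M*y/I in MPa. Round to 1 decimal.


Convert units:
M = 33.4 kN*m = 33400000 N*mm
y = 8.0 cm = 80 mm
I = 3799 cm^4 = 37990000 mm^4
sigma = 33400000 * 80 / 37990000
sigma = 70.3 MPa

70.3


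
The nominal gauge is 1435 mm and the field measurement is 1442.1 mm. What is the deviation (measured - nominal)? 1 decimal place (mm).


Deviation = measured - nominal
Deviation = 1442.1 - 1435
Deviation = 7.1 mm

7.1


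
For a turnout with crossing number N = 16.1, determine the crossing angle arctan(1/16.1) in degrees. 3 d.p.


1/N = 1/16.1 = 0.062112
angle = arctan(0.062112) = 0.062032 rad
angle = 0.062032 * 180/pi = 3.554 degrees

3.554


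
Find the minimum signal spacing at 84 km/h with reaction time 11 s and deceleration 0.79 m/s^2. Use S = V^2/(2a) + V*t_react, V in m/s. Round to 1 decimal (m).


V = 84 / 3.6 = 23.3333 m/s
Braking distance = 23.3333^2 / (2*0.79) = 344.5851 m
Sighting distance = 23.3333 * 11 = 256.6667 m
S = 344.5851 + 256.6667 = 601.3 m

601.3


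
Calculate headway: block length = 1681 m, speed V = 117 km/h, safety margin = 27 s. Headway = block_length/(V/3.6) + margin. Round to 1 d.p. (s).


V = 117 / 3.6 = 32.5 m/s
Block traversal time = 1681 / 32.5 = 51.7231 s
Headway = 51.7231 + 27
Headway = 78.7 s

78.7


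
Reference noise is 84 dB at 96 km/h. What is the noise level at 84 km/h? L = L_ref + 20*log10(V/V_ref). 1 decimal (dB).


V/V_ref = 84 / 96 = 0.875
log10(0.875) = -0.057992
20 * -0.057992 = -1.1598
L = 84 + -1.1598 = 82.8 dB

82.8


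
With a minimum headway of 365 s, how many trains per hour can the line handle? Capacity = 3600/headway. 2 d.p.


Capacity = 3600 / headway
Capacity = 3600 / 365
Capacity = 9.86 trains/hour

9.86


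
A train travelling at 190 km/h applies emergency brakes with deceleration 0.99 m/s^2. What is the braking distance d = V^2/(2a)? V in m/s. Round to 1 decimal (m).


Convert speed: V = 190 / 3.6 = 52.7778 m/s
V^2 = 2785.4938
d = 2785.4938 / (2 * 0.99)
d = 2785.4938 / 1.98
d = 1406.8 m

1406.8


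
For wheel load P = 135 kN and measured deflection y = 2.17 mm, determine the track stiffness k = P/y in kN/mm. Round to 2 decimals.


Track stiffness k = P / y
k = 135 / 2.17
k = 62.21 kN/mm

62.21


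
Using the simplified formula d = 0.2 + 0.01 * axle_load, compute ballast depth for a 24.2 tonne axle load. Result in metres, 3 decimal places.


d = 0.2 + 0.01 * 24.2
d = 0.2 + 0.242
d = 0.442 m

0.442


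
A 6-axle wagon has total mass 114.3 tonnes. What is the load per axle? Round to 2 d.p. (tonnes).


Load per axle = total weight / number of axles
Load = 114.3 / 6
Load = 19.05 tonnes

19.05


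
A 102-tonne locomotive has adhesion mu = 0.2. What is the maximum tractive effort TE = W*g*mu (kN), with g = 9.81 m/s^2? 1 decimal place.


TE_max = W * g * mu
TE_max = 102 * 9.81 * 0.2
TE_max = 1000.62 * 0.2
TE_max = 200.1 kN

200.1


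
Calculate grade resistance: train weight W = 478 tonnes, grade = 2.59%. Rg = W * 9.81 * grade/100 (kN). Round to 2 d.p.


Rg = W * 9.81 * grade / 100
Rg = 478 * 9.81 * 2.59 / 100
Rg = 4689.18 * 0.0259
Rg = 121.45 kN

121.45


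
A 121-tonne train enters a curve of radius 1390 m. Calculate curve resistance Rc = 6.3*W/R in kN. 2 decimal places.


Rc = 6.3 * W / R
Rc = 6.3 * 121 / 1390
Rc = 762.3 / 1390
Rc = 0.55 kN

0.55


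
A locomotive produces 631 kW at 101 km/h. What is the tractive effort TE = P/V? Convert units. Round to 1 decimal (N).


Convert: P = 631 kW = 631000 W
V = 101 / 3.6 = 28.0556 m/s
TE = 631000 / 28.0556
TE = 22491.1 N

22491.1


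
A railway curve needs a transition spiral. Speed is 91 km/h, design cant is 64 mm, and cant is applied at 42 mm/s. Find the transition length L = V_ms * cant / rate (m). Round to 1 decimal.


Convert speed: V = 91 / 3.6 = 25.2778 m/s
L = 25.2778 * 64 / 42
L = 1617.7778 / 42
L = 38.5 m

38.5
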